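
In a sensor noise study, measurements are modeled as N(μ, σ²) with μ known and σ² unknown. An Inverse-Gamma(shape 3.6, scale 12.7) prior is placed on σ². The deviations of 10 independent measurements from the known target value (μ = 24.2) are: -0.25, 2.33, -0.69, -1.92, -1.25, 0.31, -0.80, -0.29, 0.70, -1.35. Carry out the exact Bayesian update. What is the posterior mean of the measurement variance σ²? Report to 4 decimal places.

With known mean μ and an Inverse-Gamma(α, β) prior on σ², the Normal likelihood is conjugate: posterior is Inv-Gamma(α + n/2, β + Σ(xᵢ−μ)²/2).
Σ(xᵢ−μ)² = (-0.25)² + (2.33)² + (-0.69)² + (-1.92)² + (-1.25)² + (0.31)² + (-0.80)² + (-0.29)² + (0.70)² + (-1.35)² = 14.3491.
Posterior: Inv-Gamma(3.6 + 10/2, 12.7 + 14.3491/2) = Inv-Gamma(8.60, 19.87455).
E[σ²|data] = β/(α−1) = 19.87455/7.60 = 2.6151.

2.6151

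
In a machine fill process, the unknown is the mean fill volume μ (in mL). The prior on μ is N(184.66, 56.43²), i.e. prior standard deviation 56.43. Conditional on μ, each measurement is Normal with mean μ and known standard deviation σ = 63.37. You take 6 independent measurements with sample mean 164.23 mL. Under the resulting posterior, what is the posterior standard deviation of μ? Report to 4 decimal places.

23.5170

For Normal data with known variance σ², a Normal(μ₀, σ₀²) prior on μ is conjugate. Posterior precision = 1/σ₀² + n/σ²; posterior mean is the precision-weighted average of μ₀ and x̄.
σ₀² = 56.43² = 3184.3449, σ² = 63.37² = 4015.7569; σ² + n·σ₀² = 4015.7569 + 6·3184.3449 = 23121.8263.
Posterior precision = 1/σ₀² + n/σ² = 1/3184.3449 + 6/4015.7569 = (σ² + n·σ₀²)/(σ₀²σ²) = 23121.8263/(3184.3449·4015.7569); posterior variance σₙ² = σ₀²σ²/(σ² + n·σ₀²) = 3184.3449·4015.7569/23121.8263 = 553.051253.
Posterior SD = √σₙ² = √(3184.3449·4015.7569/23121.8263) = 23.5170.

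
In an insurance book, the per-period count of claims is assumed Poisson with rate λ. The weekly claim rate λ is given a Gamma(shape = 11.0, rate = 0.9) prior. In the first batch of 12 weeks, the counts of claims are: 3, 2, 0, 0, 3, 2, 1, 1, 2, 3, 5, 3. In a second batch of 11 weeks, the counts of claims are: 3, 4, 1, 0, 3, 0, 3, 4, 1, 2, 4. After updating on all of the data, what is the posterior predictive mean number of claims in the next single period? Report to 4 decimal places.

With a Gamma(shape α, rate β) prior, the Poisson likelihood is conjugate: the posterior is Gamma(α + ΣXᵢ, β + n).
Batch 1: sum of counts S = 25 over n = 12 weeks.
After batch 1: Gamma(α+S, β+n) = Gamma(11.0+25, 0.9+12) = Gamma(36.0, 12.9).
Batch 2: sum of counts S = 25 over n = 11 weeks.
After batch 2: Gamma(α+S, β+n) = Gamma(36.0+25, 12.9+11) = Gamma(61.0, 23.9).
The predictive distribution for one future period is NegBinom with mean α/β = 2.5523.

2.5523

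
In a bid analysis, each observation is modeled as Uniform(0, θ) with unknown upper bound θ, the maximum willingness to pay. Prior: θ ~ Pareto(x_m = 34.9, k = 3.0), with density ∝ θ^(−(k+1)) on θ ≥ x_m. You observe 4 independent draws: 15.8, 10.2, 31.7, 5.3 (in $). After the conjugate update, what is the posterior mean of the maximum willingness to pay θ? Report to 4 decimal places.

40.7167

A Pareto(scale x_m, shape k) prior on the upper bound θ of Uniform(0, θ) is conjugate: posterior is Pareto(max(x_m, max xᵢ), k + n).
Sample maximum = 31.7; prior scale x_m = 34.9 → posterior scale = max = 34.9.
Posterior shape = 3.0 + 4 = 7.0.
E[θ|data] = k·x_m/(k−1) = 7.0·34.9/6.0 = 40.7167.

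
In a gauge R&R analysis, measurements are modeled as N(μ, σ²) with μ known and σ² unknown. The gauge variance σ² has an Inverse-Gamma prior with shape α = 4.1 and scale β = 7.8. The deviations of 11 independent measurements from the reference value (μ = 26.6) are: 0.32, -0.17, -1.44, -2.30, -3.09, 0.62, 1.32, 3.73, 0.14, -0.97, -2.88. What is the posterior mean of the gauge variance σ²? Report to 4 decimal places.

With known mean μ and an Inverse-Gamma(α, β) prior on σ², the Normal likelihood is conjugate: posterior is Inv-Gamma(α + n/2, β + Σ(xᵢ−μ)²/2).
Σ(xᵢ−μ)² = (0.32)² + (-0.17)² + (-1.44)² + (-2.30)² + (-3.09)² + (0.62)² + (1.32)² + (3.73)² + (0.14)² + (-0.97)² + (-2.88)² = 42.3376.
Posterior: Inv-Gamma(4.1 + 11/2, 7.8 + 42.3376/2) = Inv-Gamma(9.60, 28.96880).
E[σ²|data] = β/(α−1) = 28.96880/8.60 = 3.3685.

3.3685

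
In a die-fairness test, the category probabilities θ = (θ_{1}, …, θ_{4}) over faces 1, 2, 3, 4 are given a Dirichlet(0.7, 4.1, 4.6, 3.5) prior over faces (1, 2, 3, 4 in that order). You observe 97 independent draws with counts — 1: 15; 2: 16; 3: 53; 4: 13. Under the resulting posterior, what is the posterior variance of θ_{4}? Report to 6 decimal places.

The Dirichlet prior is conjugate to the Multinomial likelihood: each posterior αⱼ = prior αⱼ + observed count nⱼ.
Posterior concentration: (15.7, 20.1, 57.6, 16.5), total = 109.9.
Var[θ_j] = α_j(Σα−α_j)/((Σα)²(Σα+1)) = 16.5·93.4/(109.9²·110.9) = 0.001151.

0.001151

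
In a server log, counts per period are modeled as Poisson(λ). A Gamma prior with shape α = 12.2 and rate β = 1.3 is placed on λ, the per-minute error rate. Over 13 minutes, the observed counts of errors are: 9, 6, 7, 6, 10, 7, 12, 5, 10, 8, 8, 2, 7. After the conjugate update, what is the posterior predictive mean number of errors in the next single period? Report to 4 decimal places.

With a Gamma(shape α, rate β) prior, the Poisson likelihood is conjugate: the posterior is Gamma(α + ΣXᵢ, β + n).
Sum of counts S = 97 over n = 13 minutes.
Posterior: Gamma(α+S, β+n) = Gamma(12.2+97, 1.3+13) = Gamma(109.2, 14.3).
The predictive distribution for one future period is NegBinom with mean α/β = 7.6364.

7.6364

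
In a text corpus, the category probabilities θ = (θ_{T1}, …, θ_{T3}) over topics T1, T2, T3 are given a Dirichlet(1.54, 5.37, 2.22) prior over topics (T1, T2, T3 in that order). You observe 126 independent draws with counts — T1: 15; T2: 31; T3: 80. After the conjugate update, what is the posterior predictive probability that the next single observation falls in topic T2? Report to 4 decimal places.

The Dirichlet prior is conjugate to the Multinomial likelihood: each posterior αⱼ = prior αⱼ + observed count nⱼ.
Posterior concentration: (16.54, 36.37, 82.22), total = 135.13.
P(next = T2 | data) = α_{T2}/Σα = 0.2691.

0.2691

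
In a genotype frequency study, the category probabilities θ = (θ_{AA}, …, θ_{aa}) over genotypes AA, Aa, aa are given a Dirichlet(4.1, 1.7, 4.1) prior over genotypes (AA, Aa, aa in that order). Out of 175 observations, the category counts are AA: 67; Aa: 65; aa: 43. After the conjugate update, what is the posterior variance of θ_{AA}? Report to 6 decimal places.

0.001273

The Dirichlet prior is conjugate to the Multinomial likelihood: each posterior αⱼ = prior αⱼ + observed count nⱼ.
Posterior concentration: (71.1, 66.7, 47.1), total = 184.9.
Var[θ_j] = α_j(Σα−α_j)/((Σα)²(Σα+1)) = 71.1·113.8/(184.9²·185.9) = 0.001273.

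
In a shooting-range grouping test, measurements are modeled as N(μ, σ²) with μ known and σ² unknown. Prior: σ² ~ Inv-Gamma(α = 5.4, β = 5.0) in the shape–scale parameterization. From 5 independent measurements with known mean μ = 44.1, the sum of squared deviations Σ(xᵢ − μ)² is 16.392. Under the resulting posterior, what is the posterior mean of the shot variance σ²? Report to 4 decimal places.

1.9125

With known mean μ and an Inverse-Gamma(α, β) prior on σ², the Normal likelihood is conjugate: posterior is Inv-Gamma(α + n/2, β + Σ(xᵢ−μ)²/2).
Posterior: Inv-Gamma(5.4 + 5/2, 5.0 + 16.392/2) = Inv-Gamma(7.90, 13.1960).
E[σ²|data] = β/(α−1) = 13.1960/6.90 = 1.9125.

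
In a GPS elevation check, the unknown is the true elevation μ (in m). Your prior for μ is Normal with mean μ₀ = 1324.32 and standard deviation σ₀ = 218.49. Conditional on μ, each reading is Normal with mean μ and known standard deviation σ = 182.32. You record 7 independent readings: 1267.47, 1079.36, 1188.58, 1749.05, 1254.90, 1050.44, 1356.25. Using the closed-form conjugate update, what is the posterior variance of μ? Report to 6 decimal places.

For Normal data with known variance σ², a Normal(μ₀, σ₀²) prior on μ is conjugate. Posterior precision = 1/σ₀² + n/σ²; posterior mean is the precision-weighted average of μ₀ and x̄.
σ₀² = 218.49² = 47737.8801, σ² = 182.32² = 33240.5824; σ² + n·σ₀² = 33240.5824 + 7·47737.8801 = 367405.7431.
Posterior precision = 1/σ₀² + n/σ² = 1/47737.8801 + 7/33240.5824 = (σ² + n·σ₀²)/(σ₀²σ²) = 367405.7431/(47737.8801·33240.5824); posterior variance σₙ² = σ₀²σ²/(σ² + n·σ₀²) = 47737.8801·33240.5824/367405.7431 = 4319.025946.

4319.025946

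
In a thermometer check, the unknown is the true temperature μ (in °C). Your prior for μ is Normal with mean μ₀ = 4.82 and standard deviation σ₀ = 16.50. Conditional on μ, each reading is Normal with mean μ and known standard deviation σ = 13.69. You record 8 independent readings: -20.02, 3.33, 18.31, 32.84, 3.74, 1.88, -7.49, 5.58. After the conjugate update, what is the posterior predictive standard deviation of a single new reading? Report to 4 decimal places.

14.4564

For Normal data with known variance σ², a Normal(μ₀, σ₀²) prior on μ is conjugate. Posterior precision = 1/σ₀² + n/σ²; posterior mean is the precision-weighted average of μ₀ and x̄.
σ₀² = 16.50² = 272.25, σ² = 13.69² = 187.4161; σ² + n·σ₀² = 187.4161 + 8·272.25 = 2365.4161.
Posterior precision = 1/σ₀² + n/σ² = 1/272.25 + 8/187.4161 = (σ² + n·σ₀²)/(σ₀²σ²) = 2365.4161/(272.25·187.4161); posterior variance σₙ² = σ₀²σ²/(σ² + n·σ₀²) = 272.25·187.4161/2365.4161 = 21.570849.
Predictive variance for one new observation = σₙ² + σ² = 272.25·187.4161/2365.4161 + 187.4161 = σ²·(σ₀² + 2365.4161)/2365.4161 = 187.4161·2637.6661/2365.4161 = 208.986949; SD = √(187.4161·2637.6661/2365.4161) = 14.4564.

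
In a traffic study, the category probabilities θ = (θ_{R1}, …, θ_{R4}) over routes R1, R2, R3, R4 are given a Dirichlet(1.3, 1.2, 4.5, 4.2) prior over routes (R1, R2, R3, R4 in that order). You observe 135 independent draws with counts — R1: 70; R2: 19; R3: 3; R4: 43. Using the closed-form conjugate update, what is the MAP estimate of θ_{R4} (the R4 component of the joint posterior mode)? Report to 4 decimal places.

The Dirichlet prior is conjugate to the Multinomial likelihood: each posterior αⱼ = prior αⱼ + observed count nⱼ.
Posterior concentration: (71.3, 20.2, 7.5, 47.2), total = 146.2.
Joint mode component: (α_{R4}−1)/(Σα−K) = 46.2/142.2 = 0.3249.

0.3249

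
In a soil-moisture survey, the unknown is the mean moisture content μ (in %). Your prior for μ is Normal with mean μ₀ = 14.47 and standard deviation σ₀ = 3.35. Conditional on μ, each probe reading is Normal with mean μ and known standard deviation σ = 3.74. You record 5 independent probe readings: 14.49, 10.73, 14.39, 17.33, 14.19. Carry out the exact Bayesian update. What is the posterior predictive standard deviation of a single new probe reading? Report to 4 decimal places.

For Normal data with known variance σ², a Normal(μ₀, σ₀²) prior on μ is conjugate. Posterior precision = 1/σ₀² + n/σ²; posterior mean is the precision-weighted average of μ₀ and x̄.
σ₀² = 3.35² = 11.2225, σ² = 3.74² = 13.9876; σ² + n·σ₀² = 13.9876 + 5·11.2225 = 70.1001.
Posterior precision = 1/σ₀² + n/σ² = 1/11.2225 + 5/13.9876 = (σ² + n·σ₀²)/(σ₀²σ²) = 70.1001/(11.2225·13.9876); posterior variance σₙ² = σ₀²σ²/(σ² + n·σ₀²) = 11.2225·13.9876/70.1001 = 2.239310.
Predictive variance for one new observation = σₙ² + σ² = 11.2225·13.9876/70.1001 + 13.9876 = σ²·(σ₀² + 70.1001)/70.1001 = 13.9876·81.3226/70.1001 = 16.226910; SD = √(13.9876·81.3226/70.1001) = 4.0283.

4.0283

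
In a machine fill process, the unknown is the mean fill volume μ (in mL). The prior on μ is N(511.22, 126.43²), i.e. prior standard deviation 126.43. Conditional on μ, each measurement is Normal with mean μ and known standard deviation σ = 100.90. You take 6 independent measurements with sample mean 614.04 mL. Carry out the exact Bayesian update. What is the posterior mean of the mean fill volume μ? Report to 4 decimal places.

604.1728

For Normal data with known variance σ², a Normal(μ₀, σ₀²) prior on μ is conjugate. Posterior precision = 1/σ₀² + n/σ²; posterior mean is the precision-weighted average of μ₀ and x̄.
n·x̄ = 6·614.04 = 3684.24.
σ₀² = 126.43² = 15984.5449, σ² = 100.90² = 10180.81; σ² + n·σ₀² = 10180.81 + 6·15984.5449 = 106088.0794.
Posterior mean = (μ₀/σ₀² + n·x̄/σ²)/(1/σ₀² + n/σ²) = (σ²·μ₀ + σ₀²·n·x̄)/(σ² + n·σ₀²) = (10180.81·511.22 + 15984.5449·3684.24)/106088.0794 = 64095533.390576/106088.0794 = 604.1728.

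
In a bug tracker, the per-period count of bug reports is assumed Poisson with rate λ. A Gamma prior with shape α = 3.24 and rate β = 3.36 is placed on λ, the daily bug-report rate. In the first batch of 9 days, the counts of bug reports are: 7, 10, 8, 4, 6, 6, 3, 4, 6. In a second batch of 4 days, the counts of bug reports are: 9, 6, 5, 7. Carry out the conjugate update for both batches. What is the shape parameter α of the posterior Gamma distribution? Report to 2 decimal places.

84.24

With a Gamma(shape α, rate β) prior, the Poisson likelihood is conjugate: the posterior is Gamma(α + ΣXᵢ, β + n).
Batch 1: sum of counts S = 54 over n = 9 days.
After batch 1: Gamma(α+S, β+n) = Gamma(3.24+54, 3.36+9) = Gamma(57.24, 12.36).
Batch 2: sum of counts S = 27 over n = 4 days.
After batch 2: Gamma(α+S, β+n) = Gamma(57.24+27, 12.36+4) = Gamma(84.24, 16.36).
Posterior α = 84.24.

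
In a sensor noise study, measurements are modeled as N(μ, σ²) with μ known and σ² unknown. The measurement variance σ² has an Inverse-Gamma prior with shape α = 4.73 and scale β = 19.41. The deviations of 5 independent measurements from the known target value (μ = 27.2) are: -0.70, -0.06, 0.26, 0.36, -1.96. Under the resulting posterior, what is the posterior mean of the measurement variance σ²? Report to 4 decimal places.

3.4793

With known mean μ and an Inverse-Gamma(α, β) prior on σ², the Normal likelihood is conjugate: posterior is Inv-Gamma(α + n/2, β + Σ(xᵢ−μ)²/2).
Σ(xᵢ−μ)² = (-0.70)² + (-0.06)² + (0.26)² + (0.36)² + (-1.96)² = 4.5324.
Posterior: Inv-Gamma(4.73 + 5/2, 19.41 + 4.5324/2) = Inv-Gamma(7.23, 21.67620).
E[σ²|data] = β/(α−1) = 21.67620/6.23 = 3.4793.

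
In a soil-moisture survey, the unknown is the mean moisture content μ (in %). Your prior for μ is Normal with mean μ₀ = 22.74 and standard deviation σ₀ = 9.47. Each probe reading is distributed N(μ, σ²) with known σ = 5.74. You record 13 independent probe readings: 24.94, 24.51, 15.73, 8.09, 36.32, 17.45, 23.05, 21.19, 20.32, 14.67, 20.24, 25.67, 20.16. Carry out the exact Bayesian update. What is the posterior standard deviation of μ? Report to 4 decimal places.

For Normal data with known variance σ², a Normal(μ₀, σ₀²) prior on μ is conjugate. Posterior precision = 1/σ₀² + n/σ²; posterior mean is the precision-weighted average of μ₀ and x̄.
σ₀² = 9.47² = 89.6809, σ² = 5.74² = 32.9476; σ² + n·σ₀² = 32.9476 + 13·89.6809 = 1198.7993.
Posterior precision = 1/σ₀² + n/σ² = 1/89.6809 + 13/32.9476 = (σ² + n·σ₀²)/(σ₀²σ²) = 1198.7993/(89.6809·32.9476); posterior variance σₙ² = σ₀²σ²/(σ² + n·σ₀²) = 89.6809·32.9476/1198.7993 = 2.464775.
Posterior SD = √σₙ² = √(89.6809·32.9476/1198.7993) = 1.5700.

1.5700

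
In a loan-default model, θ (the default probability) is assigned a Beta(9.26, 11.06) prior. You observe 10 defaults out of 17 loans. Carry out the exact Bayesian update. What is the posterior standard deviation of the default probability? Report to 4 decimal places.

0.0807

The Beta prior is conjugate to a Binomial/Bernoulli likelihood; the update adds successes to α and failures to β.
Posterior: Beta(α+k, β+n−k) = Beta(9.26+10, 11.06+7) = Beta(19.26, 18.06).
Var = αβ/((α+β)²(α+β+1)) = 19.26·18.06/(37.32²·38.32) = 0.00651726; SD = √0.00651726 = 0.0807.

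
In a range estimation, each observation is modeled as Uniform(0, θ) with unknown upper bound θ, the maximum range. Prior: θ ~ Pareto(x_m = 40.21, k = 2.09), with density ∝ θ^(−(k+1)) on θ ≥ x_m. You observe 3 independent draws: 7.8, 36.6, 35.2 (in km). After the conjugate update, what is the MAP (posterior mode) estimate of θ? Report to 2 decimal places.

40.21

A Pareto(scale x_m, shape k) prior on the upper bound θ of Uniform(0, θ) is conjugate: posterior is Pareto(max(x_m, max xᵢ), k + n).
Sample maximum = 36.6; prior scale x_m = 40.21 → posterior scale = max = 40.21.
Posterior shape = 2.09 + 3 = 5.09.
The Pareto density is decreasing on [x_m, ∞), so the mode is x_m = 40.21.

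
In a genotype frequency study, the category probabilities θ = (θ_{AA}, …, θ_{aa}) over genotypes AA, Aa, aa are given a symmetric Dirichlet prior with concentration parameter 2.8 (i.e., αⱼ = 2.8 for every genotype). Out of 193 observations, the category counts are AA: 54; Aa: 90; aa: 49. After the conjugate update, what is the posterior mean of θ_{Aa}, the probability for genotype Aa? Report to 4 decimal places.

The Dirichlet prior is conjugate to the Multinomial likelihood: each posterior αⱼ = prior αⱼ + observed count nⱼ.
Posterior concentration: (56.8, 92.8, 51.8), total = 201.4.
E[θ_{Aa}|data] = α_{Aa}/Σα = 92.8/201.4 = 0.4608.

0.4608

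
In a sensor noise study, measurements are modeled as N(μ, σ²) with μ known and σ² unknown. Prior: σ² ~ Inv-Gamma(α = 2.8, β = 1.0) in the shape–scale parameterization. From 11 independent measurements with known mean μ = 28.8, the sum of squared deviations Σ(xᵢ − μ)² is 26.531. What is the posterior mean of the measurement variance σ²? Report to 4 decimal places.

With known mean μ and an Inverse-Gamma(α, β) prior on σ², the Normal likelihood is conjugate: posterior is Inv-Gamma(α + n/2, β + Σ(xᵢ−μ)²/2).
Posterior: Inv-Gamma(2.8 + 11/2, 1.0 + 26.531/2) = Inv-Gamma(8.30, 14.2655).
E[σ²|data] = β/(α−1) = 14.2655/7.30 = 1.9542.

1.9542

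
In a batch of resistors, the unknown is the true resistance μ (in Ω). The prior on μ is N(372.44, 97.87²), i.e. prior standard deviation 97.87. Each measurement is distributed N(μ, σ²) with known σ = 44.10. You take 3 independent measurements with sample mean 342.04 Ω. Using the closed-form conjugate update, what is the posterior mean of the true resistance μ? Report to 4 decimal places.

For Normal data with known variance σ², a Normal(μ₀, σ₀²) prior on μ is conjugate. Posterior precision = 1/σ₀² + n/σ²; posterior mean is the precision-weighted average of μ₀ and x̄.
n·x̄ = 3·342.04 = 1026.12.
σ₀² = 97.87² = 9578.5369, σ² = 44.10² = 1944.81; σ² + n·σ₀² = 1944.81 + 3·9578.5369 = 30680.4207.
Posterior mean = (μ₀/σ₀² + n·x̄/σ²)/(1/σ₀² + n/σ²) = (σ²·μ₀ + σ₀²·n·x̄)/(σ² + n·σ₀²) = (1944.81·372.44 + 9578.5369·1026.12)/30680.4207 = 10553053.320228/30680.4207 = 343.9670.

343.9670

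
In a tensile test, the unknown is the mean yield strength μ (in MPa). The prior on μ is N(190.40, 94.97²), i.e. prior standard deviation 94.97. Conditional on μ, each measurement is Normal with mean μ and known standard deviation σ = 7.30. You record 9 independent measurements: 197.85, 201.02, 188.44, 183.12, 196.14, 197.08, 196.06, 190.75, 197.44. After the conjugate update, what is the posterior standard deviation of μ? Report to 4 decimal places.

2.4325

For Normal data with known variance σ², a Normal(μ₀, σ₀²) prior on μ is conjugate. Posterior precision = 1/σ₀² + n/σ²; posterior mean is the precision-weighted average of μ₀ and x̄.
σ₀² = 94.97² = 9019.3009, σ² = 7.30² = 53.29; σ² + n·σ₀² = 53.29 + 9·9019.3009 = 81226.9981.
Posterior precision = 1/σ₀² + n/σ² = 1/9019.3009 + 9/53.29 = (σ² + n·σ₀²)/(σ₀²σ²) = 81226.9981/(9019.3009·53.29); posterior variance σₙ² = σ₀²σ²/(σ² + n·σ₀²) = 9019.3009·53.29/81226.9981 = 5.917226.
Posterior SD = √σₙ² = √(9019.3009·53.29/81226.9981) = 2.4325.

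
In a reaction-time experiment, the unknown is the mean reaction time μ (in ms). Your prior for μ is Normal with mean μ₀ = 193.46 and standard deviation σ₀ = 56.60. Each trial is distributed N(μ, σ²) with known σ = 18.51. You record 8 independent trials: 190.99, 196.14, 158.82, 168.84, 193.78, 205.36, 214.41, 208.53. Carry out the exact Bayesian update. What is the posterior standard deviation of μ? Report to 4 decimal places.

For Normal data with known variance σ², a Normal(μ₀, σ₀²) prior on μ is conjugate. Posterior precision = 1/σ₀² + n/σ²; posterior mean is the precision-weighted average of μ₀ and x̄.
σ₀² = 56.60² = 3203.56, σ² = 18.51² = 342.6201; σ² + n·σ₀² = 342.6201 + 8·3203.56 = 25971.1001.
Posterior precision = 1/σ₀² + n/σ² = 1/3203.56 + 8/342.6201 = (σ² + n·σ₀²)/(σ₀²σ²) = 25971.1001/(3203.56·342.6201); posterior variance σₙ² = σ₀²σ²/(σ² + n·σ₀²) = 3203.56·342.6201/25971.1001 = 42.262517.
Posterior SD = √σₙ² = √(3203.56·342.6201/25971.1001) = 6.5010.

6.5010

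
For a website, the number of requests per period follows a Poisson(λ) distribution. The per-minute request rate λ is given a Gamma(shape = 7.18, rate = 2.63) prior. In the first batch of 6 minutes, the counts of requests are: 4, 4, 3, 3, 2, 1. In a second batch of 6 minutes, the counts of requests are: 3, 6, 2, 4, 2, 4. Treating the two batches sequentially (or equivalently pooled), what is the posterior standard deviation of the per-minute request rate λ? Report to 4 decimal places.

0.4594

With a Gamma(shape α, rate β) prior, the Poisson likelihood is conjugate: the posterior is Gamma(α + ΣXᵢ, β + n).
Batch 1: sum of counts S = 17 over n = 6 minutes.
After batch 1: Gamma(α+S, β+n) = Gamma(7.18+17, 2.63+6) = Gamma(24.18, 8.63).
Batch 2: sum of counts S = 21 over n = 6 minutes.
After batch 2: Gamma(α+S, β+n) = Gamma(24.18+21, 8.63+6) = Gamma(45.18, 14.63).
SD = √α/β = √45.18/14.63 = 0.4594.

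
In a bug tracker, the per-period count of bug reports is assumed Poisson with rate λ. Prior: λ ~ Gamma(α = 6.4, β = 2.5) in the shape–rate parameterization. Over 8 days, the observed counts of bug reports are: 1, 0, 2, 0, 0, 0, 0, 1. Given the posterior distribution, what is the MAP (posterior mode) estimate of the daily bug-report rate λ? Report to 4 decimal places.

With a Gamma(shape α, rate β) prior, the Poisson likelihood is conjugate: the posterior is Gamma(α + ΣXᵢ, β + n).
Sum of counts S = 4 over n = 8 days.
Posterior: Gamma(α+S, β+n) = Gamma(6.4+4, 2.5+8) = Gamma(10.4, 10.5).
Mode of Gamma(α,β) for α≥1 is (α−1)/β = 9.4/10.5 = 0.8952.

0.8952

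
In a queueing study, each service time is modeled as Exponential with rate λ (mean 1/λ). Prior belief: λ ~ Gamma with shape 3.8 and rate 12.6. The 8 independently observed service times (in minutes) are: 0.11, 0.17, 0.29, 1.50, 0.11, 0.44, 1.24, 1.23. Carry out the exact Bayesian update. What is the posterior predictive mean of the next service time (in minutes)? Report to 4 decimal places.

With a Gamma(shape α, rate β) prior on the exponential rate λ, the posterior after n observations with total T = Σxᵢ is Gamma(α+n, β+T).
Sum of observations T = 5.09 minutes; n = 8.
Posterior: Gamma(3.8+8, 12.6+5.09) = Gamma(11.8, 17.69).
The predictive distribution for the next observation is Lomax; its mean is β/(α−1) = 17.69/10.8 = 1.6380.

1.6380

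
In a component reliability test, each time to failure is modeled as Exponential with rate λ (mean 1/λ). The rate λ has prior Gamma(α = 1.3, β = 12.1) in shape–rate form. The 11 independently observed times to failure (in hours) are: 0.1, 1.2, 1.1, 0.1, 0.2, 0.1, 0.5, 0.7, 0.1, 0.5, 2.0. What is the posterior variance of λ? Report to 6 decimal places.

0.035174

With a Gamma(shape α, rate β) prior on the exponential rate λ, the posterior after n observations with total T = Σxᵢ is Gamma(α+n, β+T).
Sum of observations T = 6.6 hours; n = 11.
Posterior: Gamma(1.3+11, 12.1+6.6) = Gamma(12.3, 18.7).
Var = α/β² = 0.035174.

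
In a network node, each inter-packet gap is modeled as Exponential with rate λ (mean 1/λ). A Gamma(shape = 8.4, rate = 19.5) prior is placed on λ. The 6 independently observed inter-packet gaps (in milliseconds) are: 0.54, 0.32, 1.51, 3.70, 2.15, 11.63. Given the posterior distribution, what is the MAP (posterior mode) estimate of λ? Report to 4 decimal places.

0.3405

With a Gamma(shape α, rate β) prior on the exponential rate λ, the posterior after n observations with total T = Σxᵢ is Gamma(α+n, β+T).
Sum of observations T = 19.85 milliseconds; n = 6.
Posterior: Gamma(8.4+6, 19.5+19.85) = Gamma(14.4, 39.35).
Mode = (α−1)/β = 0.3405.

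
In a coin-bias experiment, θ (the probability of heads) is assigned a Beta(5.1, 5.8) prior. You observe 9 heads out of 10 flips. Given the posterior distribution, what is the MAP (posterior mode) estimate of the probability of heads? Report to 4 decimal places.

0.6931

The Beta prior is conjugate to a Binomial/Bernoulli likelihood; the update adds successes to α and failures to β.
Posterior: Beta(α+k, β+n−k) = Beta(5.1+9, 5.8+1) = Beta(14.1, 6.8).
Mode of Beta(a,b) for a,b>1 is (a−1)/(a+b−2) = 13.1/18.9 = 0.6931.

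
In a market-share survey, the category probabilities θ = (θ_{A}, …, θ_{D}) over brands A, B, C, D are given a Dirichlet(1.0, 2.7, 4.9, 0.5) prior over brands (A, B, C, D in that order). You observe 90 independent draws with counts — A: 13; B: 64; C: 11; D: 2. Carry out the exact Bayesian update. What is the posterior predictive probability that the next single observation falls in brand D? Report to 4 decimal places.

The Dirichlet prior is conjugate to the Multinomial likelihood: each posterior αⱼ = prior αⱼ + observed count nⱼ.
Posterior concentration: (14.0, 66.7, 15.9, 2.5), total = 99.1.
P(next = D | data) = α_{D}/Σα = 0.0252.

0.0252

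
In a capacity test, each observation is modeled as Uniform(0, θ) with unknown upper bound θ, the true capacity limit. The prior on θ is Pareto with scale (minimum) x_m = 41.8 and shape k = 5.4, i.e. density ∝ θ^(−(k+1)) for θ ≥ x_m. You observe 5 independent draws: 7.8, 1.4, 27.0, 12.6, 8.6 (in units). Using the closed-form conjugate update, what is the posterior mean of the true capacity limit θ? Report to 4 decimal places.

A Pareto(scale x_m, shape k) prior on the upper bound θ of Uniform(0, θ) is conjugate: posterior is Pareto(max(x_m, max xᵢ), k + n).
Sample maximum = 27.0; prior scale x_m = 41.8 → posterior scale = max = 41.8.
Posterior shape = 5.4 + 5 = 10.4.
E[θ|data] = k·x_m/(k−1) = 10.4·41.8/9.4 = 46.2468.

46.2468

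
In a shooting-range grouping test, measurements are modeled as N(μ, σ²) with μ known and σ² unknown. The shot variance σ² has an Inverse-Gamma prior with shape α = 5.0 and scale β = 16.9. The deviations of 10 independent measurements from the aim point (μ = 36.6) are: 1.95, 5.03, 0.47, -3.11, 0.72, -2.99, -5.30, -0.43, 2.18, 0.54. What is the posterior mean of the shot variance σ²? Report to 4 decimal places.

6.4208

With known mean μ and an Inverse-Gamma(α, β) prior on σ², the Normal likelihood is conjugate: posterior is Inv-Gamma(α + n/2, β + Σ(xᵢ−μ)²/2).
Σ(xᵢ−μ)² = (1.95)² + (5.03)² + (0.47)² + (-3.11)² + (0.72)² + (-2.99)² + (-5.30)² + (-0.43)² + (2.18)² + (0.54)² = 81.7738.
Posterior: Inv-Gamma(5.0 + 10/2, 16.9 + 81.7738/2) = Inv-Gamma(10.00, 57.78690).
E[σ²|data] = β/(α−1) = 57.78690/9.00 = 6.4208.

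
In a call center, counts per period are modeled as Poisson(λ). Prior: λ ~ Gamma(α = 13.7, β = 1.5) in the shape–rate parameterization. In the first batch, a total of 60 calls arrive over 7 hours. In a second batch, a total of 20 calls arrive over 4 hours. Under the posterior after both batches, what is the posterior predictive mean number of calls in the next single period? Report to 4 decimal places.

7.4960

With a Gamma(shape α, rate β) prior, the Poisson likelihood is conjugate: the posterior is Gamma(α + ΣXᵢ, β + n).
After batch 1: Gamma(α+S, β+n) = Gamma(13.7+60, 1.5+7) = Gamma(73.7, 8.5).
After batch 2: Gamma(α+S, β+n) = Gamma(73.7+20, 8.5+4) = Gamma(93.7, 12.5).
The predictive distribution for one future period is NegBinom with mean α/β = 7.4960.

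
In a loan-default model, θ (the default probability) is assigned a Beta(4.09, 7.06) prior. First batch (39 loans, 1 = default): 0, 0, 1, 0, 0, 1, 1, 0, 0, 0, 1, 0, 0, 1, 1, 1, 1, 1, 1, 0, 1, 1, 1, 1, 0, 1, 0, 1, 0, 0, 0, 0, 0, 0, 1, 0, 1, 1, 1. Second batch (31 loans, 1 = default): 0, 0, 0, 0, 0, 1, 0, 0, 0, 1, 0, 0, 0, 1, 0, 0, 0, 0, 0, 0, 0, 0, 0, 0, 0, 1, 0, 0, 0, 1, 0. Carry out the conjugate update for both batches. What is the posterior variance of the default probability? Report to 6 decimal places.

The Beta prior is conjugate to a Binomial/Bernoulli likelihood; the update adds successes to α and failures to β.
After batch 1: Beta(4.09+20, 7.06+19) = Beta(24.09, 26.06).
After batch 2: Beta(24.09+5, 26.06+26) = Beta(29.09, 52.06).
Var = αβ/((α+β)²(α+β+1)) = 29.09·52.06/(81.15²·82.15) = 0.002799.

0.002799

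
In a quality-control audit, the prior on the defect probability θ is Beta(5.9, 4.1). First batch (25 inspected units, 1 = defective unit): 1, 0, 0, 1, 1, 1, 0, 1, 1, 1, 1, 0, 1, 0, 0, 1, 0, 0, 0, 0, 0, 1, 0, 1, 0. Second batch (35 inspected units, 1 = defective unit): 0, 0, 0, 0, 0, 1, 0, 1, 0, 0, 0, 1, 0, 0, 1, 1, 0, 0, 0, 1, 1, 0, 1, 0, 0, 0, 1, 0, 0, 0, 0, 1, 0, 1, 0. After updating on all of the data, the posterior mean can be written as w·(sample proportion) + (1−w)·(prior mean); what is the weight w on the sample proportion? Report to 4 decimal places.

0.8571

The Beta prior is conjugate to a Binomial/Bernoulli likelihood; the update adds successes to α and failures to β.
Total number of inspected units: n = 25 + 35 = 60.
Posterior mean = (α₀+k)/(α₀+β₀+n) = [n/(α₀+β₀+n)]·(k/n) + [(α₀+β₀)/(α₀+β₀+n)]·α₀/(α₀+β₀), so only n and the prior enter the weight.
The weight on the data is w = n/(α₀+β₀+n) = 60/(5.9+4.1+60) = 60/70.0 = 0.8571.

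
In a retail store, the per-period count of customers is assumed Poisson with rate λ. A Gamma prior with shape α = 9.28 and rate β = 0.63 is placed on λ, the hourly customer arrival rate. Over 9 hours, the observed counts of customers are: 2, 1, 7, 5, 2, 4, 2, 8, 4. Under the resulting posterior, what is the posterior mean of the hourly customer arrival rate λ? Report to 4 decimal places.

4.5981

With a Gamma(shape α, rate β) prior, the Poisson likelihood is conjugate: the posterior is Gamma(α + ΣXᵢ, β + n).
Sum of counts S = 35 over n = 9 hours.
Posterior: Gamma(α+S, β+n) = Gamma(9.28+35, 0.63+9) = Gamma(44.28, 9.63).
Posterior mean = α/β = 44.28/9.63 = 4.5981.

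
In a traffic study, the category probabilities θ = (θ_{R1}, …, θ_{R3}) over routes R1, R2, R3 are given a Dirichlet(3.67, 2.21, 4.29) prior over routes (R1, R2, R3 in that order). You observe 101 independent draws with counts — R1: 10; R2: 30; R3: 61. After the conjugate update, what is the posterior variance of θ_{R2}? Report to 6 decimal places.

The Dirichlet prior is conjugate to the Multinomial likelihood: each posterior αⱼ = prior αⱼ + observed count nⱼ.
Posterior concentration: (13.67, 32.21, 65.29), total = 111.17.
Var[θ_j] = α_j(Σα−α_j)/((Σα)²(Σα+1)) = 32.21·78.96/(111.17²·112.17) = 0.001835.

0.001835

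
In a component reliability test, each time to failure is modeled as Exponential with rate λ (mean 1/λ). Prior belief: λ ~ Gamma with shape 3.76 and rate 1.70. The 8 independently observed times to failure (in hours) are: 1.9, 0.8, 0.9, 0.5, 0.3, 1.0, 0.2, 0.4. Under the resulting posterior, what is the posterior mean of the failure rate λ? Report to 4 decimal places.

1.5273

With a Gamma(shape α, rate β) prior on the exponential rate λ, the posterior after n observations with total T = Σxᵢ is Gamma(α+n, β+T).
Sum of observations T = 6.0 hours; n = 8.
Posterior: Gamma(3.76+8, 1.70+6.0) = Gamma(11.76, 7.70).
Posterior mean of λ = α/β = 11.76/7.70 = 1.5273.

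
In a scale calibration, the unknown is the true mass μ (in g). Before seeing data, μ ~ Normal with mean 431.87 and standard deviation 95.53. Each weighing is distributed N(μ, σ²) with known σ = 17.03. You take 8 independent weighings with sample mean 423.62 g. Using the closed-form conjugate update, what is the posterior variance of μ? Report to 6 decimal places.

36.109170

For Normal data with known variance σ², a Normal(μ₀, σ₀²) prior on μ is conjugate. Posterior precision = 1/σ₀² + n/σ²; posterior mean is the precision-weighted average of μ₀ and x̄.
σ₀² = 95.53² = 9125.9809, σ² = 17.03² = 290.0209; σ² + n·σ₀² = 290.0209 + 8·9125.9809 = 73297.8681.
Posterior precision = 1/σ₀² + n/σ² = 1/9125.9809 + 8/290.0209 = (σ² + n·σ₀²)/(σ₀²σ²) = 73297.8681/(9125.9809·290.0209); posterior variance σₙ² = σ₀²σ²/(σ² + n·σ₀²) = 9125.9809·290.0209/73297.8681 = 36.109170.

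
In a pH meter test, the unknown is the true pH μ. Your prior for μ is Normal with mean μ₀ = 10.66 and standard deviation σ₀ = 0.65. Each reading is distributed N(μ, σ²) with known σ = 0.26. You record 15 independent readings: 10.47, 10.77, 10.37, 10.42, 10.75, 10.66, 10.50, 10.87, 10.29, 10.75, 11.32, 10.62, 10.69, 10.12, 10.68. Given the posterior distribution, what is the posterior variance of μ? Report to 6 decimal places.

For Normal data with known variance σ², a Normal(μ₀, σ₀²) prior on μ is conjugate. Posterior precision = 1/σ₀² + n/σ²; posterior mean is the precision-weighted average of μ₀ and x̄.
σ₀² = 0.65² = 0.4225, σ² = 0.26² = 0.0676; σ² + n·σ₀² = 0.0676 + 15·0.4225 = 6.4051.
Posterior precision = 1/σ₀² + n/σ² = 1/0.4225 + 15/0.0676 = (σ² + n·σ₀²)/(σ₀²σ²) = 6.4051/(0.4225·0.0676); posterior variance σₙ² = σ₀²σ²/(σ² + n·σ₀²) = 0.4225·0.0676/6.4051 = 0.004459.

0.004459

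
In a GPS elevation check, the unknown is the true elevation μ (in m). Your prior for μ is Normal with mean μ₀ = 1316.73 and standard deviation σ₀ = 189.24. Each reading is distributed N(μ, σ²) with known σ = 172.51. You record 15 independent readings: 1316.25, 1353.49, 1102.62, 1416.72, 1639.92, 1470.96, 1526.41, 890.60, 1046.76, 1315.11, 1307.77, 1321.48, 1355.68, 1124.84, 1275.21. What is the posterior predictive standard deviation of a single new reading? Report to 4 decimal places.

177.8751

For Normal data with known variance σ², a Normal(μ₀, σ₀²) prior on μ is conjugate. Posterior precision = 1/σ₀² + n/σ²; posterior mean is the precision-weighted average of μ₀ and x̄.
σ₀² = 189.24² = 35811.7776, σ² = 172.51² = 29759.7001; σ² + n·σ₀² = 29759.7001 + 15·35811.7776 = 566936.3641.
Posterior precision = 1/σ₀² + n/σ² = 1/35811.7776 + 15/29759.7001 = (σ² + n·σ₀²)/(σ₀²σ²) = 566936.3641/(35811.7776·29759.7001); posterior variance σₙ² = σ₀²σ²/(σ² + n·σ₀²) = 35811.7776·29759.7001/566936.3641 = 1879.836661.
Predictive variance for one new observation = σₙ² + σ² = 35811.7776·29759.7001/566936.3641 + 29759.7001 = σ²·(σ₀² + 566936.3641)/566936.3641 = 29759.7001·602748.1417/566936.3641 = 31639.536761; SD = √(29759.7001·602748.1417/566936.3641) = 177.8751.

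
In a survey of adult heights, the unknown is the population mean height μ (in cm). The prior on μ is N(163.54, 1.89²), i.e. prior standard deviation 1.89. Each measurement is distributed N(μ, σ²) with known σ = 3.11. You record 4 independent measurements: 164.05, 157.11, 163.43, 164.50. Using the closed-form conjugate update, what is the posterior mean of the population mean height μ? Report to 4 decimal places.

162.7841

For Normal data with known variance σ², a Normal(μ₀, σ₀²) prior on μ is conjugate. Posterior precision = 1/σ₀² + n/σ²; posterior mean is the precision-weighted average of μ₀ and x̄.
Σxᵢ = 164.05 + 157.11 + 163.43 + 164.50 = 649.09, so n·x̄ = 649.09.
σ₀² = 1.89² = 3.5721, σ² = 3.11² = 9.6721; σ² + n·σ₀² = 9.6721 + 4·3.5721 = 23.9605.
Posterior mean = (μ₀/σ₀² + n·x̄/σ²)/(1/σ₀² + n/σ²) = (σ²·μ₀ + σ₀²·n·x̄)/(σ² + n·σ₀²) = (9.6721·163.54 + 3.5721·649.09)/23.9605 = 3900.389623/23.9605 = 162.7841.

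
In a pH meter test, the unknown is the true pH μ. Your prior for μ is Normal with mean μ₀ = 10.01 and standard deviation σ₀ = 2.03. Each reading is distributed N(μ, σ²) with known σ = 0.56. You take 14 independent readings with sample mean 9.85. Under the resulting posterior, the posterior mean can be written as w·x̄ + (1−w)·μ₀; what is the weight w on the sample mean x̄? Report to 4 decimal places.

0.9946

For Normal data with known variance σ², a Normal(μ₀, σ₀²) prior on μ is conjugate. Posterior precision = 1/σ₀² + n/σ²; posterior mean is the precision-weighted average of μ₀ and x̄.
σ₀² = 2.03² = 4.1209, σ² = 0.56² = 0.3136. Prior precision 1/σ₀² = 1/4.1209; data precision n/σ² = 14/0.3136.
w = (n/σ²)/(1/σ₀² + n/σ²) = n·σ₀²/(σ² + n·σ₀²) = 14·4.1209/(0.3136 + 14·4.1209) = 57.6926/58.0062 = 0.9946.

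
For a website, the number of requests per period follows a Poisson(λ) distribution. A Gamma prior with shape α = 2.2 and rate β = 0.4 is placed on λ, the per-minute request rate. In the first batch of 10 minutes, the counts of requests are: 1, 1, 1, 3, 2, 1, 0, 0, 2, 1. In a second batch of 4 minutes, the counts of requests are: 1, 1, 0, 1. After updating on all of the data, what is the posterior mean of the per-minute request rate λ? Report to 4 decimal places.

With a Gamma(shape α, rate β) prior, the Poisson likelihood is conjugate: the posterior is Gamma(α + ΣXᵢ, β + n).
Batch 1: sum of counts S = 12 over n = 10 minutes.
After batch 1: Gamma(α+S, β+n) = Gamma(2.2+12, 0.4+10) = Gamma(14.2, 10.4).
Batch 2: sum of counts S = 3 over n = 4 minutes.
After batch 2: Gamma(α+S, β+n) = Gamma(14.2+3, 10.4+4) = Gamma(17.2, 14.4).
Posterior mean = α/β = 17.2/14.4 = 1.1944.

1.1944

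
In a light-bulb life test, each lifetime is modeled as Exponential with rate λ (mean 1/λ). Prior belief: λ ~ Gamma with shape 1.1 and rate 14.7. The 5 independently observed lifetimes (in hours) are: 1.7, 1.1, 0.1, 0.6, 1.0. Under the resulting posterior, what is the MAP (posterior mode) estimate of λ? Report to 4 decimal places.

With a Gamma(shape α, rate β) prior on the exponential rate λ, the posterior after n observations with total T = Σxᵢ is Gamma(α+n, β+T).
Sum of observations T = 4.5 hours; n = 5.
Posterior: Gamma(1.1+5, 14.7+4.5) = Gamma(6.1, 19.2).
Mode = (α−1)/β = 0.2656.

0.2656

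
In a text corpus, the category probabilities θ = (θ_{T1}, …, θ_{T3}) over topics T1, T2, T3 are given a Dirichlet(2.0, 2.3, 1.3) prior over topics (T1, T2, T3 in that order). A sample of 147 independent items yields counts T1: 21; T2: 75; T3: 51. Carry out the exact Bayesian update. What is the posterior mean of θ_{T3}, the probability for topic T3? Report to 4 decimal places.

The Dirichlet prior is conjugate to the Multinomial likelihood: each posterior αⱼ = prior αⱼ + observed count nⱼ.
Posterior concentration: (23.0, 77.3, 52.3), total = 152.6.
E[θ_{T3}|data] = α_{T3}/Σα = 52.3/152.6 = 0.3427.

0.3427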